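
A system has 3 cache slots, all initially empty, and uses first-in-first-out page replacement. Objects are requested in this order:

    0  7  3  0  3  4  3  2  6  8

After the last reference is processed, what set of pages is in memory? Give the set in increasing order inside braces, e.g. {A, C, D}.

0 -> fault, frames {0}
7 -> fault, frames {0,7}
3 -> fault, frames {0,7,3}
0 -> hit
3 -> hit
4 -> fault, evict 0, frames {7,3,4}
3 -> hit
2 -> fault, evict 7, frames {3,4,2}
6 -> fault, evict 3, frames {4,2,6}
8 -> fault, evict 4, frames {2,6,8}

{2, 6, 8}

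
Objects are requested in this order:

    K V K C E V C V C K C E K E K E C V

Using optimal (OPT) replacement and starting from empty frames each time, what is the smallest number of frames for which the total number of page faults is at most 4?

4

f=1: 18 faults
f=2: 9 faults
f=3: 6 faults
f=4: 4 faults
Smallest f with faults ≤ 4 is 4.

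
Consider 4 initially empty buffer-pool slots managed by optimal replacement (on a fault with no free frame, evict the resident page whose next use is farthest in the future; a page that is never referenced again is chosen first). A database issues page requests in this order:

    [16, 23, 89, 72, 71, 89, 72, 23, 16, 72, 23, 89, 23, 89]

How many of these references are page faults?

16: miss, frames {16}
23: miss, frames {16,23}
89: miss, frames {16,23,89}
72: miss, frames {16,23,89,72}
71: miss, evict 16, frames {23,89,72,71}
89: hit
72: hit
23: hit
16: miss, evict 71, frames {23,89,72,16}
72: hit
23: hit
89: hit
23: hit
89: hit
Page faults: 6.

6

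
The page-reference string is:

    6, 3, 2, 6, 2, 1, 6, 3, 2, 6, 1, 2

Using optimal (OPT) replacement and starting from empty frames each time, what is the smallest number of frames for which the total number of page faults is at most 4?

4

f=1: 12 faults
f=2: 7 faults
f=3: 5 faults
f=4: 4 faults
Smallest f with faults ≤ 4 is 4.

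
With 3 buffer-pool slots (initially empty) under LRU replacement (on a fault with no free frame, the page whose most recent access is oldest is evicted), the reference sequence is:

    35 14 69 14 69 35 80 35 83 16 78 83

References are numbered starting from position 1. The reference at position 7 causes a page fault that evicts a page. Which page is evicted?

14

pos 1: 35 → fault, frames (35)
pos 2: 14 → fault, frames (35 14)
pos 3: 69 → fault, frames (35 14 69)
pos 4: 14 → hit
pos 5: 69 → hit
pos 6: 35 → hit
pos 7: 80 → fault, evict 14, frames (69 35 80)
At position 7, page 14 is evicted.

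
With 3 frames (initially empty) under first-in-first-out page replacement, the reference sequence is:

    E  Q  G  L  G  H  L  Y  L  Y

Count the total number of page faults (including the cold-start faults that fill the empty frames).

E: miss, frames {E}
Q: miss, frames {E,Q}
G: miss, frames {E,Q,G}
L: miss, evict E, frames {Q,G,L}
G: hit
H: miss, evict Q, frames {G,L,H}
L: hit
Y: miss, evict G, frames {L,H,Y}
L: hit
Y: hit
Page faults: 6.

6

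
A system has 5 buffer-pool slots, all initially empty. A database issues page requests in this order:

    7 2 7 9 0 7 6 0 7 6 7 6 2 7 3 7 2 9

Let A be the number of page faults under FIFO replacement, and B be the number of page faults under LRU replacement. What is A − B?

Under FIFO: F F . F F . F . . . . . . . F F F F → 9 faults.
Under LRU: F F . F F . F . . . . . . . F . . F → 7 faults.
A − B = 9 − 7 = 2.

2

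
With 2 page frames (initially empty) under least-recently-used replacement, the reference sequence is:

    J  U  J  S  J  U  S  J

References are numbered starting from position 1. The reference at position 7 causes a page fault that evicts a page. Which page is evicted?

pos 1: J: fault, frames {J}
pos 2: U: fault, frames {J,U}
pos 3: J: hit
pos 4: S: fault, evict U, frames {J,S}
pos 5: J: hit
pos 6: U: fault, evict S, frames {J,U}
pos 7: S: fault, evict J, frames {U,S}
At position 7, page J is evicted.

J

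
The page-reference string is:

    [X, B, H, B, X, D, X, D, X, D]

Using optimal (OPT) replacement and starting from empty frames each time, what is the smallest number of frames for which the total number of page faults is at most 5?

2

f=1: 10 faults
f=2: 5 faults
f=3: 4 faults
f=4: 4 faults
Smallest f with faults ≤ 5 is 2.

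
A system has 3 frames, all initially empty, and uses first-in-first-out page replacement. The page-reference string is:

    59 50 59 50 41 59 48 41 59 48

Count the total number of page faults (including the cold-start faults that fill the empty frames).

5

59 → miss, frames {59}
50 → miss, frames {59,50}
59 → hit
50 → hit
41 → miss, frames {59,50,41}
59 → hit
48 → miss, evict 59, frames {50,41,48}
41 → hit
59 → miss, evict 50, frames {41,48,59}
48 → hit
Page faults: 5.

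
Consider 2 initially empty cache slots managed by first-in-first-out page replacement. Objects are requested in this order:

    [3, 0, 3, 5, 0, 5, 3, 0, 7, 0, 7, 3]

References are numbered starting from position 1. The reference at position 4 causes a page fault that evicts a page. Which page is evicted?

3

pos 1: 3 -> fault, frames [3]
pos 2: 0 -> fault, frames [3, 0]
pos 3: 3 -> hit
pos 4: 5 -> fault, evict 3, frames [0, 5]
At position 4, page 3 is evicted.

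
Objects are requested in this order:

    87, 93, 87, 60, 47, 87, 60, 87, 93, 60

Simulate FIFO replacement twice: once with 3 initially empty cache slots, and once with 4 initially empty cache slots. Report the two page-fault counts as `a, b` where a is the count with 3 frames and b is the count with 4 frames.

3 frames: F F . F F F . . F F → 7 faults.
4 frames: F F . F F . . . . . → 4 faults.
4 < 7: adding a frame reduced faults, as is typical.

7, 4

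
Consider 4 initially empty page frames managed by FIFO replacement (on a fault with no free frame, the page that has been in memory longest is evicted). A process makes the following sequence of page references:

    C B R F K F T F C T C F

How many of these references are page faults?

7

C: miss, frames [C]
B: miss, frames [C, B]
R: miss, frames [C, B, R]
F: miss, frames [C, B, R, F]
K: miss, evict C, frames [B, R, F, K]
F: hit
T: miss, evict B, frames [R, F, K, T]
F: hit
C: miss, evict R, frames [F, K, T, C]
T: hit
C: hit
F: hit
Page faults: 7.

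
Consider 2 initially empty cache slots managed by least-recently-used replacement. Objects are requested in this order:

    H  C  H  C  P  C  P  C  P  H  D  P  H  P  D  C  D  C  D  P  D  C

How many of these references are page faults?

11

H -> miss, frames (H)
C -> miss, frames (H C)
H -> hit
C -> hit
P -> miss, evict H, frames (C P)
C -> hit
P -> hit
C -> hit
P -> hit
H -> miss, evict C, frames (P H)
D -> miss, evict P, frames (H D)
P -> miss, evict H, frames (D P)
H -> miss, evict D, frames (P H)
P -> hit
D -> miss, evict H, frames (P D)
C -> miss, evict P, frames (D C)
D -> hit
C -> hit
D -> hit
P -> miss, evict C, frames (D P)
D -> hit
C -> miss, evict P, frames (D C)
Page faults: 11.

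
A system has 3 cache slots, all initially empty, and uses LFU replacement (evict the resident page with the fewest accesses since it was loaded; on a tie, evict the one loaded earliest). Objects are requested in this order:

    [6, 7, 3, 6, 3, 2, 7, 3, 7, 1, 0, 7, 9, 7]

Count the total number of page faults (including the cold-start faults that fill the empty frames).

8

6 → miss, frames (6)
7 → miss, frames (6 7)
3 → miss, frames (6 7 3)
6 → hit
3 → hit
2 → miss, evict 7, frames (6 3 2)
7 → miss, evict 2, frames (6 3 7)
3 → hit
7 → hit
1 → miss, evict 6, frames (3 7 1)
0 → miss, evict 1, frames (3 7 0)
7 → hit
9 → miss, evict 0, frames (3 7 9)
7 → hit
Page faults: 8.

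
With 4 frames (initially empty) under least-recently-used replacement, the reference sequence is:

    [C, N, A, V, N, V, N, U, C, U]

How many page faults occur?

6

C: fault, frames {C}
N: fault, frames {C,N}
A: fault, frames {C,N,A}
V: fault, frames {C,N,A,V}
N: hit
V: hit
N: hit
U: fault, evict C, frames {A,V,N,U}
C: fault, evict A, frames {V,N,U,C}
U: hit
Page faults: 6.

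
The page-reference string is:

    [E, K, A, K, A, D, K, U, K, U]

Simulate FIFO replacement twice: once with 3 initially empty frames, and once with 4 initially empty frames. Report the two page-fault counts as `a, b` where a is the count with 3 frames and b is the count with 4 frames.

3 frames: F F F . . F . F F . → 6 faults.
4 frames: F F F . . F . F . . → 5 faults.
5 < 6: adding a frame reduced faults, as is typical.

6, 5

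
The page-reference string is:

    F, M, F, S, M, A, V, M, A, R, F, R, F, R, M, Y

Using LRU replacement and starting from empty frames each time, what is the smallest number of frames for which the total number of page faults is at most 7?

6

f=1: 16 faults
f=2: 12 faults
f=3: 9 faults
f=4: 8 faults
f=5: 8 faults
f=6: 7 faults
f=7: 7 faults
Smallest f with faults ≤ 7 is 6.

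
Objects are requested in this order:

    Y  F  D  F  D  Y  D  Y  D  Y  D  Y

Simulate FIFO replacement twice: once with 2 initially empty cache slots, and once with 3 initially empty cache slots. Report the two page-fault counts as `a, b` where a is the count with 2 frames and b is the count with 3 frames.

2 frames: F F F . . F . . . . . . → 4 faults.
3 frames: F F F . . . . . . . . . → 3 faults.
3 < 4: adding a frame reduced faults, as is typical.

4, 3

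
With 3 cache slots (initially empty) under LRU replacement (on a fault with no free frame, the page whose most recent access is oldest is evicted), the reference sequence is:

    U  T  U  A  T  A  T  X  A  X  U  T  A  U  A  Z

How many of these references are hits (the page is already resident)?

U -> miss, frames (U)
T -> miss, frames (U T)
U -> hit
A -> miss, frames (T U A)
T -> hit
A -> hit
T -> hit
X -> miss, evict U, frames (A T X)
A -> hit
X -> hit
U -> miss, evict T, frames (A X U)
T -> miss, evict A, frames (X U T)
A -> miss, evict X, frames (U T A)
U -> hit
A -> hit
Z -> miss, evict T, frames (U A Z)
Hits: 8.

8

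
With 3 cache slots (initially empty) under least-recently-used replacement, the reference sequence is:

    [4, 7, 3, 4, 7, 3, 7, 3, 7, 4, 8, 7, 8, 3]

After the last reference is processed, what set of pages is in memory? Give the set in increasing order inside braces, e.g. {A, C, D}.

{3, 7, 8}

4 → miss, frames [4]
7 → miss, frames [4, 7]
3 → miss, frames [4, 7, 3]
4 → hit
7 → hit
3 → hit
7 → hit
3 → hit
7 → hit
4 → hit
8 → miss, evict 3, frames [7, 4, 8]
7 → hit
8 → hit
3 → miss, evict 4, frames [7, 8, 3]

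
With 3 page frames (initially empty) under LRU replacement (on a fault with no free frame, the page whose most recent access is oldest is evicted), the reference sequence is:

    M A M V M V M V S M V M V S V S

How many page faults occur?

M → fault, frames {M}
A → fault, frames {M,A}
M → hit
V → fault, frames {A,M,V}
M → hit
V → hit
M → hit
V → hit
S → fault, evict A, frames {M,V,S}
M → hit
V → hit
M → hit
V → hit
S → hit
V → hit
S → hit
Page faults: 4.

4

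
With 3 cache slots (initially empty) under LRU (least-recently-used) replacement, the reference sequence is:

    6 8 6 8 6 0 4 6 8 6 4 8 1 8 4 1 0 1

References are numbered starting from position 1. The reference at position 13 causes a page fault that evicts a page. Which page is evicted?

pos 1: 6 -> fault, frames {6}
pos 2: 8 -> fault, frames {6,8}
pos 3: 6 -> hit
pos 4: 8 -> hit
pos 5: 6 -> hit
pos 6: 0 -> fault, frames {8,6,0}
pos 7: 4 -> fault, evict 8, frames {6,0,4}
pos 8: 6 -> hit
pos 9: 8 -> fault, evict 0, frames {4,6,8}
pos 10: 6 -> hit
pos 11: 4 -> hit
pos 12: 8 -> hit
pos 13: 1 -> fault, evict 6, frames {4,8,1}
At position 13, page 6 is evicted.

6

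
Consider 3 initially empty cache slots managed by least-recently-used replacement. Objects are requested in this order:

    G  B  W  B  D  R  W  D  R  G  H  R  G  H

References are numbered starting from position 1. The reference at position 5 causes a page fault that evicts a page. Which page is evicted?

G

pos 1: G: fault, frames {G}
pos 2: B: fault, frames {G,B}
pos 3: W: fault, frames {G,B,W}
pos 4: B: hit
pos 5: D: fault, evict G, frames {W,B,D}
At position 5, page G is evicted.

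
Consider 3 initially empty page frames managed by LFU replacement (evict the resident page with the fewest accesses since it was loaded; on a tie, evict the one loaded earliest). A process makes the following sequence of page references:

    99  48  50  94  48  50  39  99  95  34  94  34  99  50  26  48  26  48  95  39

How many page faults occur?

14

99 → miss, frames {99}
48 → miss, frames {99,48}
50 → miss, frames {99,48,50}
94 → miss, evict 99, frames {48,50,94}
48 → hit
50 → hit
39 → miss, evict 94, frames {48,50,39}
99 → miss, evict 39, frames {48,50,99}
95 → miss, evict 99, frames {48,50,95}
34 → miss, evict 95, frames {48,50,34}
94 → miss, evict 34, frames {48,50,94}
34 → miss, evict 94, frames {48,50,34}
99 → miss, evict 34, frames {48,50,99}
50 → hit
26 → miss, evict 99, frames {48,50,26}
48 → hit
26 → hit
48 → hit
95 → miss, evict 26, frames {48,50,95}
39 → miss, evict 95, frames {48,50,39}
Page faults: 14.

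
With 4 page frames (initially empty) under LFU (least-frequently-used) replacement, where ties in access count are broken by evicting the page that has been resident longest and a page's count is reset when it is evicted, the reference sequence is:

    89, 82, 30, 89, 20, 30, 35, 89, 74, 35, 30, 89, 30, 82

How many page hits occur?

7

89 → fault, frames (89)
82 → fault, frames (89 82)
30 → fault, frames (89 82 30)
89 → hit
20 → fault, frames (89 82 30 20)
30 → hit
35 → fault, evict 82, frames (89 30 20 35)
89 → hit
74 → fault, evict 20, frames (89 30 35 74)
35 → hit
30 → hit
89 → hit
30 → hit
82 → fault, evict 74, frames (89 30 35 82)
Hits: 7.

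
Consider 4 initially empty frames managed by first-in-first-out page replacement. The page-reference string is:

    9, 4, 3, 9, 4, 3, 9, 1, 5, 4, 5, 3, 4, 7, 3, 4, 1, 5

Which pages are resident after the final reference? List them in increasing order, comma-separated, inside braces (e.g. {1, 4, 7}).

9 -> fault, frames [9]
4 -> fault, frames [9, 4]
3 -> fault, frames [9, 4, 3]
9 -> hit
4 -> hit
3 -> hit
9 -> hit
1 -> fault, frames [9, 4, 3, 1]
5 -> fault, evict 9, frames [4, 3, 1, 5]
4 -> hit
5 -> hit
3 -> hit
4 -> hit
7 -> fault, evict 4, frames [3, 1, 5, 7]
3 -> hit
4 -> fault, evict 3, frames [1, 5, 7, 4]
1 -> hit
5 -> hit

{1, 4, 5, 7}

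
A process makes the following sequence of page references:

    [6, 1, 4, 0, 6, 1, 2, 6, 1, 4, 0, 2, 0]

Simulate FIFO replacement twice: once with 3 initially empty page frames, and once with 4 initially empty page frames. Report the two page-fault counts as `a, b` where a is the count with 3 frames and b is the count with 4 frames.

3 frames: F F F F F F F . . F F . . → 9 faults.
4 frames: F F F F . . F F F F F F . → 10 faults.
10 > 9: adding a frame increased faults — Belady's anomaly.

9, 10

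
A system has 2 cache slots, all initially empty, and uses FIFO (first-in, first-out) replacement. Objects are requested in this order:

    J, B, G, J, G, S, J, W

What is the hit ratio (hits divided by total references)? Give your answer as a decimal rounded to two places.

0.25

J → fault, frames [J]
B → fault, frames [J, B]
G → fault, evict J, frames [B, G]
J → fault, evict B, frames [G, J]
G → hit
S → fault, evict G, frames [J, S]
J → hit
W → fault, evict J, frames [S, W]
Hits: 2 of 8 references → 2/8 = 0.2500.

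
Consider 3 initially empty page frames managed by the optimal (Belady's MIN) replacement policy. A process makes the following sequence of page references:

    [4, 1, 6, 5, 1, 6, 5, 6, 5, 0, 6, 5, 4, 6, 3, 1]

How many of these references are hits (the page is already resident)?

4 → miss, frames [4]
1 → miss, frames [4, 1]
6 → miss, frames [4, 1, 6]
5 → miss, evict 4, frames [1, 6, 5]
1 → hit
6 → hit
5 → hit
6 → hit
5 → hit
0 → miss, evict 1, frames [6, 5, 0]
6 → hit
5 → hit
4 → miss, evict 0, frames [6, 5, 4]
6 → hit
3 → miss, evict 4, frames [6, 5, 3]
1 → miss, evict 3, frames [6, 5, 1]
Hits: 8.

8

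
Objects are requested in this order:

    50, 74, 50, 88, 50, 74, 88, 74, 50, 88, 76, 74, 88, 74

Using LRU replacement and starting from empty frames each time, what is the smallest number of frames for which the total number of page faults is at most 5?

3

f=1: 14 faults
f=2: 10 faults
f=3: 5 faults
f=4: 4 faults
Smallest f with faults ≤ 5 is 3.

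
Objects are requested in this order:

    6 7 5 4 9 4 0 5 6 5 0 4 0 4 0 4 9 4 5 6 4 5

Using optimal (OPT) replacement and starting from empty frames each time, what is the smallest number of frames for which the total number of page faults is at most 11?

f=1: 22 faults
f=2: 14 faults
f=3: 10 faults
f=4: 7 faults
f=5: 6 faults
f=6: 6 faults
Smallest f with faults ≤ 11 is 3.

3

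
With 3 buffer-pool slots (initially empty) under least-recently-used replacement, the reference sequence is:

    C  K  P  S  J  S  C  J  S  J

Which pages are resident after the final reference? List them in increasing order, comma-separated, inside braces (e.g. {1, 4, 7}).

C: fault, frames (C)
K: fault, frames (C K)
P: fault, frames (C K P)
S: fault, evict C, frames (K P S)
J: fault, evict K, frames (P S J)
S: hit
C: fault, evict P, frames (J S C)
J: hit
S: hit
J: hit

{C, J, S}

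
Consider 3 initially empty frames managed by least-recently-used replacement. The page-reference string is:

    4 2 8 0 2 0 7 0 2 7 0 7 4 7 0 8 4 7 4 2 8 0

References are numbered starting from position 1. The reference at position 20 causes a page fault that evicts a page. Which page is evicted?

pos 1: 4 → miss, frames [4]
pos 2: 2 → miss, frames [4, 2]
pos 3: 8 → miss, frames [4, 2, 8]
pos 4: 0 → miss, evict 4, frames [2, 8, 0]
pos 5: 2 → hit
pos 6: 0 → hit
pos 7: 7 → miss, evict 8, frames [2, 0, 7]
pos 8: 0 → hit
pos 9: 2 → hit
pos 10: 7 → hit
pos 11: 0 → hit
pos 12: 7 → hit
pos 13: 4 → miss, evict 2, frames [0, 7, 4]
pos 14: 7 → hit
pos 15: 0 → hit
pos 16: 8 → miss, evict 4, frames [7, 0, 8]
pos 17: 4 → miss, evict 7, frames [0, 8, 4]
pos 18: 7 → miss, evict 0, frames [8, 4, 7]
pos 19: 4 → hit
pos 20: 2 → miss, evict 8, frames [7, 4, 2]
At position 20, page 8 is evicted.

8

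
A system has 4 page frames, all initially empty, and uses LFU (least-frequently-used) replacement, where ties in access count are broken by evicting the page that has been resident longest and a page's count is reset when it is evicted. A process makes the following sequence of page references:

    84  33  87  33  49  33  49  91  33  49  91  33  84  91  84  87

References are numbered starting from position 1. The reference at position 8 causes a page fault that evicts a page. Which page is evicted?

84

pos 1: 84 → miss, frames [84]
pos 2: 33 → miss, frames [84, 33]
pos 3: 87 → miss, frames [84, 33, 87]
pos 4: 33 → hit
pos 5: 49 → miss, frames [84, 33, 87, 49]
pos 6: 33 → hit
pos 7: 49 → hit
pos 8: 91 → miss, evict 84, frames [33, 87, 49, 91]
At position 8, page 84 is evicted.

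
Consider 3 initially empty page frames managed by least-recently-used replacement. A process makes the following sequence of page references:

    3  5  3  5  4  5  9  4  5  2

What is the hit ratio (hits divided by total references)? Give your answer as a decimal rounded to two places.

0.50

3 → miss, frames (3)
5 → miss, frames (3 5)
3 → hit
5 → hit
4 → miss, frames (3 5 4)
5 → hit
9 → miss, evict 3, frames (4 5 9)
4 → hit
5 → hit
2 → miss, evict 9, frames (4 5 2)
Hits: 5 of 10 references → 5/10 = 0.5000.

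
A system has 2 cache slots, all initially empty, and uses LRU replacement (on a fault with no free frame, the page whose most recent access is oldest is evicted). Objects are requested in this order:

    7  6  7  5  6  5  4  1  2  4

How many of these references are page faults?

7 -> miss, frames [7]
6 -> miss, frames [7, 6]
7 -> hit
5 -> miss, evict 6, frames [7, 5]
6 -> miss, evict 7, frames [5, 6]
5 -> hit
4 -> miss, evict 6, frames [5, 4]
1 -> miss, evict 5, frames [4, 1]
2 -> miss, evict 4, frames [1, 2]
4 -> miss, evict 1, frames [2, 4]
Page faults: 8.

8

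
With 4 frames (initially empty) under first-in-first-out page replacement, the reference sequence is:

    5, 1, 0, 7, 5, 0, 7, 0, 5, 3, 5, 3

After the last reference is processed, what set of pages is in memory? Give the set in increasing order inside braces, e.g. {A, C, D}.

{0, 3, 5, 7}

5: fault, frames (5)
1: fault, frames (5 1)
0: fault, frames (5 1 0)
7: fault, frames (5 1 0 7)
5: hit
0: hit
7: hit
0: hit
5: hit
3: fault, evict 5, frames (1 0 7 3)
5: fault, evict 1, frames (0 7 3 5)
3: hit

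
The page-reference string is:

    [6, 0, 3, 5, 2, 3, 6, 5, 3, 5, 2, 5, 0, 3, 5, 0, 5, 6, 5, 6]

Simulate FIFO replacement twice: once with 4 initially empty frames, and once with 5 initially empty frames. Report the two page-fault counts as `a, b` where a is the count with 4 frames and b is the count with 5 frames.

9, 5

4 frames: F F F F F . F . . . . . F F F . . . . . → 9 faults.
5 frames: F F F F F . . . . . . . . . . . . . . . → 5 faults.
5 < 9: adding a frame reduced faults, as is typical.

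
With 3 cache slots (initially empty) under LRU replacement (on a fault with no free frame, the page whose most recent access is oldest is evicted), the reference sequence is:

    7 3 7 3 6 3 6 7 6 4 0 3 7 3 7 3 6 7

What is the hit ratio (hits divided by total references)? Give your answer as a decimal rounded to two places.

7: miss, frames (7)
3: miss, frames (7 3)
7: hit
3: hit
6: miss, frames (7 3 6)
3: hit
6: hit
7: hit
6: hit
4: miss, evict 3, frames (7 6 4)
0: miss, evict 7, frames (6 4 0)
3: miss, evict 6, frames (4 0 3)
7: miss, evict 4, frames (0 3 7)
3: hit
7: hit
3: hit
6: miss, evict 0, frames (7 3 6)
7: hit
Hits: 10 of 18 references → 10/18 = 0.5556.

0.56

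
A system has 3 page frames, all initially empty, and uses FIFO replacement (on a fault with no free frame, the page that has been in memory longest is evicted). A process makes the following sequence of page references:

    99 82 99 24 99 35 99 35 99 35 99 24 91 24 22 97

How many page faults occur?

9

99 -> miss, frames (99)
82 -> miss, frames (99 82)
99 -> hit
24 -> miss, frames (99 82 24)
99 -> hit
35 -> miss, evict 99, frames (82 24 35)
99 -> miss, evict 82, frames (24 35 99)
35 -> hit
99 -> hit
35 -> hit
99 -> hit
24 -> hit
91 -> miss, evict 24, frames (35 99 91)
24 -> miss, evict 35, frames (99 91 24)
22 -> miss, evict 99, frames (91 24 22)
97 -> miss, evict 91, frames (24 22 97)
Page faults: 9.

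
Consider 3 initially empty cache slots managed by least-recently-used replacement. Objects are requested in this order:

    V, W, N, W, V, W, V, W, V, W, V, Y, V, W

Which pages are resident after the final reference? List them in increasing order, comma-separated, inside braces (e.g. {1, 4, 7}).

V: fault, frames [V]
W: fault, frames [V, W]
N: fault, frames [V, W, N]
W: hit
V: hit
W: hit
V: hit
W: hit
V: hit
W: hit
V: hit
Y: fault, evict N, frames [W, V, Y]
V: hit
W: hit

{V, W, Y}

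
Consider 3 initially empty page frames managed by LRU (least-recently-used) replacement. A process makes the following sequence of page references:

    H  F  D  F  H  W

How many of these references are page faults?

H: miss, frames {H}
F: miss, frames {H,F}
D: miss, frames {H,F,D}
F: hit
H: hit
W: miss, evict D, frames {F,H,W}
Page faults: 4.

4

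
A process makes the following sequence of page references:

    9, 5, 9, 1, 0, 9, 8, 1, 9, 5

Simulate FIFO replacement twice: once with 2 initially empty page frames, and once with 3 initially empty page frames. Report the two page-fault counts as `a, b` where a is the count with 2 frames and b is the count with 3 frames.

9, 8

2 frames: F F . F F F F F F F → 9 faults.
3 frames: F F . F F F F F . F → 8 faults.
8 < 9: adding a frame reduced faults, as is typical.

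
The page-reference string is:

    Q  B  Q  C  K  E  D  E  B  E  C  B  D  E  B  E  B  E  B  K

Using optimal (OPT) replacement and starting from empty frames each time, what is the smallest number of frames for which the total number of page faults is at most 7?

f=1: 20 faults
f=2: 11 faults
f=3: 9 faults
f=4: 7 faults
f=5: 6 faults
f=6: 6 faults
Smallest f with faults ≤ 7 is 4.

4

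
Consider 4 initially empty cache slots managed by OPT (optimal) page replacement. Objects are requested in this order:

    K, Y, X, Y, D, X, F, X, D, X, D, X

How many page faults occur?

K -> miss, frames (K)
Y -> miss, frames (K Y)
X -> miss, frames (K Y X)
Y -> hit
D -> miss, frames (K Y X D)
X -> hit
F -> miss, evict Y, frames (K X D F)
X -> hit
D -> hit
X -> hit
D -> hit
X -> hit
Page faults: 5.

5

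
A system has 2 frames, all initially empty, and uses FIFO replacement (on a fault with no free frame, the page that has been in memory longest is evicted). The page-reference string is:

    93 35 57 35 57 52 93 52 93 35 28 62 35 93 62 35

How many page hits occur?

93 -> miss, frames {93}
35 -> miss, frames {93,35}
57 -> miss, evict 93, frames {35,57}
35 -> hit
57 -> hit
52 -> miss, evict 35, frames {57,52}
93 -> miss, evict 57, frames {52,93}
52 -> hit
93 -> hit
35 -> miss, evict 52, frames {93,35}
28 -> miss, evict 93, frames {35,28}
62 -> miss, evict 35, frames {28,62}
35 -> miss, evict 28, frames {62,35}
93 -> miss, evict 62, frames {35,93}
62 -> miss, evict 35, frames {93,62}
35 -> miss, evict 93, frames {62,35}
Hits: 4.

4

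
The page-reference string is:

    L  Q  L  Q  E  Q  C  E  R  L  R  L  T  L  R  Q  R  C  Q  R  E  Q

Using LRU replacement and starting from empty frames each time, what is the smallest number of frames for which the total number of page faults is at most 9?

5

f=1: 22 faults
f=2: 15 faults
f=3: 10 faults
f=4: 10 faults
f=5: 9 faults
f=6: 6 faults
Smallest f with faults ≤ 9 is 5.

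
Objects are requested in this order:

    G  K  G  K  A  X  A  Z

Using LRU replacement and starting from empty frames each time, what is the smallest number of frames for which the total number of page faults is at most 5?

2

f=1: 8 faults
f=2: 5 faults
f=3: 5 faults
f=4: 5 faults
f=5: 5 faults
Smallest f with faults ≤ 5 is 2.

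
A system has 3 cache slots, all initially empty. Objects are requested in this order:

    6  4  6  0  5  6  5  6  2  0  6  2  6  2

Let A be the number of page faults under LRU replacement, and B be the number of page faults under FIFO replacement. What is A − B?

-1

Under LRU: F F . F F . . . F F . . . . → 6 faults.
Under FIFO: F F . F F F . . F F . . . . → 7 faults.
A − B = 6 − 7 = -1.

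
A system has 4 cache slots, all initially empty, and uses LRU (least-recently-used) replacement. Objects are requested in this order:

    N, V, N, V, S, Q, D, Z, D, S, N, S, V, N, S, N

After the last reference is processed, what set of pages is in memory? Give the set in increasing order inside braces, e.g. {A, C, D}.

{D, N, S, V}

N -> miss, frames [N]
V -> miss, frames [N, V]
N -> hit
V -> hit
S -> miss, frames [N, V, S]
Q -> miss, frames [N, V, S, Q]
D -> miss, evict N, frames [V, S, Q, D]
Z -> miss, evict V, frames [S, Q, D, Z]
D -> hit
S -> hit
N -> miss, evict Q, frames [Z, D, S, N]
S -> hit
V -> miss, evict Z, frames [D, N, S, V]
N -> hit
S -> hit
N -> hit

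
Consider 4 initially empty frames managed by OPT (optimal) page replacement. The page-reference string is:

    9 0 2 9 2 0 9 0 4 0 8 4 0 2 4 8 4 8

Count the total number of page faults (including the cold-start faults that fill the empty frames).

9 → miss, frames (9)
0 → miss, frames (9 0)
2 → miss, frames (9 0 2)
9 → hit
2 → hit
0 → hit
9 → hit
0 → hit
4 → miss, frames (9 0 2 4)
0 → hit
8 → miss, evict 9, frames (0 2 4 8)
4 → hit
0 → hit
2 → hit
4 → hit
8 → hit
4 → hit
8 → hit
Page faults: 5.

5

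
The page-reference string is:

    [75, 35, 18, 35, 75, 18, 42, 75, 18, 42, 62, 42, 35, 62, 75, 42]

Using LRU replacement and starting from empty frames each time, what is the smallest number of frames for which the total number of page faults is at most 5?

5

f=1: 16 faults
f=2: 14 faults
f=3: 8 faults
f=4: 7 faults
f=5: 5 faults
Smallest f with faults ≤ 5 is 5.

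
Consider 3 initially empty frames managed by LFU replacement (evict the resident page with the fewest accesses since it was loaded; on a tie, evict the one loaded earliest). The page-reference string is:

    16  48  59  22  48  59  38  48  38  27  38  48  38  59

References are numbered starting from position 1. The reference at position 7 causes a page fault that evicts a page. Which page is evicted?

pos 1: 16 -> miss, frames {16}
pos 2: 48 -> miss, frames {16,48}
pos 3: 59 -> miss, frames {16,48,59}
pos 4: 22 -> miss, evict 16, frames {48,59,22}
pos 5: 48 -> hit
pos 6: 59 -> hit
pos 7: 38 -> miss, evict 22, frames {48,59,38}
At position 7, page 22 is evicted.

22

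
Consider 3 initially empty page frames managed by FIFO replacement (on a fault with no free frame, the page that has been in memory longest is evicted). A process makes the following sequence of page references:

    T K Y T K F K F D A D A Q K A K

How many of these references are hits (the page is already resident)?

8

T → fault, frames (T)
K → fault, frames (T K)
Y → fault, frames (T K Y)
T → hit
K → hit
F → fault, evict T, frames (K Y F)
K → hit
F → hit
D → fault, evict K, frames (Y F D)
A → fault, evict Y, frames (F D A)
D → hit
A → hit
Q → fault, evict F, frames (D A Q)
K → fault, evict D, frames (A Q K)
A → hit
K → hit
Hits: 8.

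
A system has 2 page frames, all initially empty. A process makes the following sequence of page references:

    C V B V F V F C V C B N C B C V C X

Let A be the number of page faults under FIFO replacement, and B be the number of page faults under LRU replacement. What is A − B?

1

Under FIFO: F F F . F F . F . . F F F F . F F F → 13 faults.
Under LRU: F F F . F . . F F . F F F F . F . F → 12 faults.
A − B = 13 − 12 = 1.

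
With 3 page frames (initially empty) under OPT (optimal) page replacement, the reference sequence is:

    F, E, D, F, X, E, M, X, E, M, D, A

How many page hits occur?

5

F -> miss, frames (F)
E -> miss, frames (F E)
D -> miss, frames (F E D)
F -> hit
X -> miss, evict F, frames (E D X)
E -> hit
M -> miss, evict D, frames (E X M)
X -> hit
E -> hit
M -> hit
D -> miss, evict M, frames (E X D)
A -> miss, evict D, frames (E X A)
Hits: 5.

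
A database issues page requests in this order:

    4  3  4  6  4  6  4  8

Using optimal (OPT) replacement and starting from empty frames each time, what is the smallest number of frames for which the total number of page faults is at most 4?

2

f=1: 8 faults
f=2: 4 faults
f=3: 4 faults
f=4: 4 faults
Smallest f with faults ≤ 4 is 2.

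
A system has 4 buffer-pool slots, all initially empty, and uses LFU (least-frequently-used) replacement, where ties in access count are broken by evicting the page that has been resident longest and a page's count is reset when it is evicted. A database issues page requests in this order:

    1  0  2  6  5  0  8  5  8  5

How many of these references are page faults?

1 → miss, frames [1]
0 → miss, frames [1, 0]
2 → miss, frames [1, 0, 2]
6 → miss, frames [1, 0, 2, 6]
5 → miss, evict 1, frames [0, 2, 6, 5]
0 → hit
8 → miss, evict 2, frames [0, 6, 5, 8]
5 → hit
8 → hit
5 → hit
Page faults: 6.

6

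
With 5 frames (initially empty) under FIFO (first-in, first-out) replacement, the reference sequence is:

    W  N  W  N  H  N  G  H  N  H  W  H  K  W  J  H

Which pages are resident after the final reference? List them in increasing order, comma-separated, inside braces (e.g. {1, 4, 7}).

W -> fault, frames [W]
N -> fault, frames [W, N]
W -> hit
N -> hit
H -> fault, frames [W, N, H]
N -> hit
G -> fault, frames [W, N, H, G]
H -> hit
N -> hit
H -> hit
W -> hit
H -> hit
K -> fault, frames [W, N, H, G, K]
W -> hit
J -> fault, evict W, frames [N, H, G, K, J]
H -> hit

{G, H, J, K, N}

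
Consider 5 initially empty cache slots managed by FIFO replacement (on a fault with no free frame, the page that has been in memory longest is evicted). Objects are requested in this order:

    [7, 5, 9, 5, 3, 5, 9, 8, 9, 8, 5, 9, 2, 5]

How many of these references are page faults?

6

7 → fault, frames {7}
5 → fault, frames {7,5}
9 → fault, frames {7,5,9}
5 → hit
3 → fault, frames {7,5,9,3}
5 → hit
9 → hit
8 → fault, frames {7,5,9,3,8}
9 → hit
8 → hit
5 → hit
9 → hit
2 → fault, evict 7, frames {5,9,3,8,2}
5 → hit
Page faults: 6.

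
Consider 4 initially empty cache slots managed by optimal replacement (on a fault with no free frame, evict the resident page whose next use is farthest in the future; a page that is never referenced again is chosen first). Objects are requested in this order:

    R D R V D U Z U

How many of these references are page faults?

5

R → miss, frames [R]
D → miss, frames [R, D]
R → hit
V → miss, frames [R, D, V]
D → hit
U → miss, frames [R, D, V, U]
Z → miss, evict V, frames [R, D, U, Z]
U → hit
Page faults: 5.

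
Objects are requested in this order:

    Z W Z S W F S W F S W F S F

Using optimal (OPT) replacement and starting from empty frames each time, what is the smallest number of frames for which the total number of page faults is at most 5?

3

f=1: 14 faults
f=2: 7 faults
f=3: 4 faults
f=4: 4 faults
Smallest f with faults ≤ 5 is 3.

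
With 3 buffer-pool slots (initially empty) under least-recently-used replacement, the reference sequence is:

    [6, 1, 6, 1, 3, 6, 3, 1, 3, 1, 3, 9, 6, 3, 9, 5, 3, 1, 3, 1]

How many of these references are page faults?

7

6: miss, frames [6]
1: miss, frames [6, 1]
6: hit
1: hit
3: miss, frames [6, 1, 3]
6: hit
3: hit
1: hit
3: hit
1: hit
3: hit
9: miss, evict 6, frames [1, 3, 9]
6: miss, evict 1, frames [3, 9, 6]
3: hit
9: hit
5: miss, evict 6, frames [3, 9, 5]
3: hit
1: miss, evict 9, frames [5, 3, 1]
3: hit
1: hit
Page faults: 7.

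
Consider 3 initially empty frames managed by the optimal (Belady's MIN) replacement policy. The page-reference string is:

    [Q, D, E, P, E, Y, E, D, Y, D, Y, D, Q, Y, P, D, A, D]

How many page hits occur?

Q → miss, frames (Q)
D → miss, frames (Q D)
E → miss, frames (Q D E)
P → miss, evict Q, frames (D E P)
E → hit
Y → miss, evict P, frames (D E Y)
E → hit
D → hit
Y → hit
D → hit
Y → hit
D → hit
Q → miss, evict E, frames (D Y Q)
Y → hit
P → miss, evict Q, frames (D Y P)
D → hit
A → miss, evict P, frames (D Y A)
D → hit
Hits: 10.

10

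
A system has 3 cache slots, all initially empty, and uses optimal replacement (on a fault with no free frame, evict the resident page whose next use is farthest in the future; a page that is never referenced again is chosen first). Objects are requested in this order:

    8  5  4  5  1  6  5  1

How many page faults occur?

5

8 → miss, frames (8)
5 → miss, frames (8 5)
4 → miss, frames (8 5 4)
5 → hit
1 → miss, evict 4, frames (8 5 1)
6 → miss, evict 8, frames (5 1 6)
5 → hit
1 → hit
Page faults: 5.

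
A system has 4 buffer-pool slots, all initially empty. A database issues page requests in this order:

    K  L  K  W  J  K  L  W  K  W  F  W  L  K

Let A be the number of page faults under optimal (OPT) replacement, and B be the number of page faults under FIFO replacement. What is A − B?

Under OPT: F F . F F . . . . . F . . . → 5 faults.
Under FIFO: F F . F F . . . . . F . . F → 6 faults.
A − B = 5 − 6 = -1.

-1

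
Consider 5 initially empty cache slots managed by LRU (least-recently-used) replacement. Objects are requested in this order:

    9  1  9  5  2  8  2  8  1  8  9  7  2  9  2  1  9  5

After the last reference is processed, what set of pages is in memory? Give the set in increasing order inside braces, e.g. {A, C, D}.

{1, 2, 5, 7, 9}

9 → miss, frames (9)
1 → miss, frames (9 1)
9 → hit
5 → miss, frames (1 9 5)
2 → miss, frames (1 9 5 2)
8 → miss, frames (1 9 5 2 8)
2 → hit
8 → hit
1 → hit
8 → hit
9 → hit
7 → miss, evict 5, frames (2 1 8 9 7)
2 → hit
9 → hit
2 → hit
1 → hit
9 → hit
5 → miss, evict 8, frames (7 2 1 9 5)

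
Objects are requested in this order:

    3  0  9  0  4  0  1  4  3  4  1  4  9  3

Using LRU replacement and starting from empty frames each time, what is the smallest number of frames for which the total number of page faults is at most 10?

f=1: 14 faults
f=2: 10 faults
f=3: 8 faults
f=4: 7 faults
f=5: 5 faults
Smallest f with faults ≤ 10 is 2.

2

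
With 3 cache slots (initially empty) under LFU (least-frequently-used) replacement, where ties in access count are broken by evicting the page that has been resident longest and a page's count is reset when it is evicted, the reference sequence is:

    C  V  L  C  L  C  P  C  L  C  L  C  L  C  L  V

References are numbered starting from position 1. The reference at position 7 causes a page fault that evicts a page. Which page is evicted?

pos 1: C -> miss, frames (C)
pos 2: V -> miss, frames (C V)
pos 3: L -> miss, frames (C V L)
pos 4: C -> hit
pos 5: L -> hit
pos 6: C -> hit
pos 7: P -> miss, evict V, frames (C L P)
At position 7, page V is evicted.

V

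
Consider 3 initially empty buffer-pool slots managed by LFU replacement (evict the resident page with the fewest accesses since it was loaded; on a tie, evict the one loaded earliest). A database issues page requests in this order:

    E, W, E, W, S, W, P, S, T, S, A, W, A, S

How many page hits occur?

E: fault, frames {E}
W: fault, frames {E,W}
E: hit
W: hit
S: fault, frames {E,W,S}
W: hit
P: fault, evict S, frames {E,W,P}
S: fault, evict P, frames {E,W,S}
T: fault, evict S, frames {E,W,T}
S: fault, evict T, frames {E,W,S}
A: fault, evict S, frames {E,W,A}
W: hit
A: hit
S: fault, evict E, frames {W,A,S}
Hits: 5.

5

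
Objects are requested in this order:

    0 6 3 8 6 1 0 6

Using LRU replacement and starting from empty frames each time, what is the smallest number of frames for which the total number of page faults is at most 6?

3

f=1: 8 faults
f=2: 8 faults
f=3: 6 faults
f=4: 6 faults
f=5: 5 faults
Smallest f with faults ≤ 6 is 3.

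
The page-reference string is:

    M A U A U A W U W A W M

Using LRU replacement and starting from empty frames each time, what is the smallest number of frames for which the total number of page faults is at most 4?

f=1: 12 faults
f=2: 7 faults
f=3: 5 faults
f=4: 4 faults
Smallest f with faults ≤ 4 is 4.

4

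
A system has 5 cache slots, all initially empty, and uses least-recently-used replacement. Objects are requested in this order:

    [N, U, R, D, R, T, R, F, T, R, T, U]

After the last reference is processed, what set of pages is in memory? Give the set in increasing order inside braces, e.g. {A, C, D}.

N: fault, frames [N]
U: fault, frames [N, U]
R: fault, frames [N, U, R]
D: fault, frames [N, U, R, D]
R: hit
T: fault, frames [N, U, D, R, T]
R: hit
F: fault, evict N, frames [U, D, T, R, F]
T: hit
R: hit
T: hit
U: hit

{D, F, R, T, U}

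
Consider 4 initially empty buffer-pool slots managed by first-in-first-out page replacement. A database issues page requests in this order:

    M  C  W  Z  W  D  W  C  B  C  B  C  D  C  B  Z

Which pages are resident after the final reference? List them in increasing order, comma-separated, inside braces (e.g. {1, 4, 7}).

{B, C, D, Z}

M: miss, frames [M]
C: miss, frames [M, C]
W: miss, frames [M, C, W]
Z: miss, frames [M, C, W, Z]
W: hit
D: miss, evict M, frames [C, W, Z, D]
W: hit
C: hit
B: miss, evict C, frames [W, Z, D, B]
C: miss, evict W, frames [Z, D, B, C]
B: hit
C: hit
D: hit
C: hit
B: hit
Z: hit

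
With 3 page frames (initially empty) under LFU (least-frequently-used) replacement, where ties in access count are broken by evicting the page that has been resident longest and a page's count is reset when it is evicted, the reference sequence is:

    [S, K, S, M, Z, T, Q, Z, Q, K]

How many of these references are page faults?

S: miss, frames (S)
K: miss, frames (S K)
S: hit
M: miss, frames (S K M)
Z: miss, evict K, frames (S M Z)
T: miss, evict M, frames (S Z T)
Q: miss, evict Z, frames (S T Q)
Z: miss, evict T, frames (S Q Z)
Q: hit
K: miss, evict Z, frames (S Q K)
Page faults: 8.

8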